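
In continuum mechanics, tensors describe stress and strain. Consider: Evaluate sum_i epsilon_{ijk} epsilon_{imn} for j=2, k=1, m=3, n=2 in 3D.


Using the identity: epsilon_{ijk} epsilon_{imn} = delta_{jm} delta_{kn} - delta_{jn} delta_{km}.
delta_{23} = 0
delta_{12} = 0
delta_{22} = 1
delta_{13} = 0
Result = 0 * 0 - 1 * 0 = 0 - 0 = 0

0


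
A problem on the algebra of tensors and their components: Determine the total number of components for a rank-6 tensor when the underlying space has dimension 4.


The number of components of a rank-r tensor in d dimensions is d^r.
Here d = 4 and r = 6.
4^6 = 4096

4096


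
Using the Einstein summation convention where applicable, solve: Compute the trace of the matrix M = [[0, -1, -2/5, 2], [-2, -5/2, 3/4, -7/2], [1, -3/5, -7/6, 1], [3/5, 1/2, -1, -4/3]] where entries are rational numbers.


The trace is the sum of diagonal entries.
Diagonal: M[1,1] = 0, M[2,2] = -5/2, M[3,3] = -7/6, M[4,4] = -4/3
Tr(M) = 0 + -5/2 + -7/6 + -4/3
Computing step by step:
After adding M[1,1]: 0
After adding M[2,2]: -5/2
After adding M[3,3]: -11/3
After adding M[4,4]: -5
Tr(M) = -5

-5


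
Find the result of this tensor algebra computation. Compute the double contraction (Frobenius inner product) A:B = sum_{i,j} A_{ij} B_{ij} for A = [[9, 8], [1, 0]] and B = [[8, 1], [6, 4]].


A:B = sum over all i,j of A_{ij} * B_{ij}.
Row 1: 9*8=72, 8*1=8 => row sum = 80
Row 2: 1*6=6, 0*4=0 => row sum = 6
Total = 80 + 6 = 86

86


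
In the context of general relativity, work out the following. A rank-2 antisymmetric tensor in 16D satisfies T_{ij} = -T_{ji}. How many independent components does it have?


An antisymmetric rank-2 tensor satisfies A_{ij} = -A_{ji}, so diagonal entries are zero.
The independent components are the upper-triangular entries: C(n, 2) = n(n-1)/2.
n = 16
C(16, 2) = 16 * 15 / 2 = 240 / 2 = 120

120


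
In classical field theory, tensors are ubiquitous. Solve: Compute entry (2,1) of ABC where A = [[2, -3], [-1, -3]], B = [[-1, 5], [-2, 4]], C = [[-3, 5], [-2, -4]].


(ABC)_{21} = sum_m (AB)_{2m} C_{m1}. First compute row 2 of AB.
(AB)_{21} = -1*-1 + -3*-2 = 7
(AB)_{22} = -1*5 + -3*4 = -17
Now contract with column 1 of C:
(AB)_{21} * C_{11} = 7 * -3 = -21
(AB)_{22} * C_{21} = -17 * -2 = 34
(ABC)_{21} = -21 + 34 = 13

13


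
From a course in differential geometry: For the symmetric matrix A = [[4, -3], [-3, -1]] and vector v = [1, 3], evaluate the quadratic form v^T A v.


First compute Av:
(Av)_1 = 4*1 + -3*3 = -5
(Av)_2 = -3*1 + -1*3 = -6
Av = [-5, -6]
Then v^T (Av) = 1*-5 + 3*-6
= -5 + -18 = -23

-23


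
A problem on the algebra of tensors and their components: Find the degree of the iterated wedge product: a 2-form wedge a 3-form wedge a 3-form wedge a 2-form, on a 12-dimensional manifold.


The degree of a wedge product is the sum of the degrees of the individual forms.
Degrees: 2, 3, 3, 2
Total degree = 2 + 3 + 3 + 2 = 10

10


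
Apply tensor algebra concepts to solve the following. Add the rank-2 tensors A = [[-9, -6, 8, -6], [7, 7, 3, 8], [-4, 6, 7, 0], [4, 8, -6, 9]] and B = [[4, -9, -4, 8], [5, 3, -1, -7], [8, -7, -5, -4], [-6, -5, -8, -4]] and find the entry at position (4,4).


Tensor addition is component-wise: (A + B)_{ij} = A_{ij} + B_{ij}.
A_{44} = 9
B_{44} = -4
(A + B)_{44} = 9 + -4 = 5

5


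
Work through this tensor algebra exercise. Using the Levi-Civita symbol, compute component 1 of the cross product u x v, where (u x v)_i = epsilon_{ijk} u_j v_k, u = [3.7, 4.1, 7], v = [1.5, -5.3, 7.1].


(u x v)_1 = sum_{j,k} epsilon_{1jk} u_j v_k. Only permutations of (1,2,3) contribute; the two non-zero terms are:
eps_{123} u_2 v_3 = 1 * 4.1 * 7.1 = 29.11
eps_{132} u_3 v_2 = -1 * 7 * -5.3 = 37.1
(u x v)_1 = 66.21

66.21


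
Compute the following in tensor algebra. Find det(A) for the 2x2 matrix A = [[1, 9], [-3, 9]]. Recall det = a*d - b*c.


For a 2x2 matrix [[a, b], [c, d]], det = a*d - b*c.
a = 1, b = 9, c = -3, d = 9
a*d = 1 * 9 = 9
b*c = 9 * -3 = -27
det = 9 - -27 = 36

36


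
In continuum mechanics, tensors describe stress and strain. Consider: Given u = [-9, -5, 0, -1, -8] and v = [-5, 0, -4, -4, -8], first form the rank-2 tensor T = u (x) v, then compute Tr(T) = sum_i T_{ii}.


The outer product gives T_{ij} = u_i v_j.
The trace (contraction) is Tr(T) = sum_i T_{ii} = sum_i u_i v_i.
Diagonal entries:
T_{11} = u_1 * v_1 = -9 * -5 = 45
T_{22} = u_2 * v_2 = -5 * 0 = 0
T_{33} = u_3 * v_3 = 0 * -4 = 0
T_{44} = u_4 * v_4 = -1 * -4 = 4
T_{55} = u_5 * v_5 = -8 * -8 = 64
Tr(T) = 45 + 0 + 0 + 4 + 64 = 113

113


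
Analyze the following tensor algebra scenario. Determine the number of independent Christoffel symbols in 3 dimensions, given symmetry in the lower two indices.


Christoffel symbols Gamma^k_{ij} are symmetric in i,j, so there are d * d(d+1)/2 independent symbols.
d = 3
d(d+1)/2 = 3 * 4 / 2 = 6
Total = 3 * 6 = 18

18


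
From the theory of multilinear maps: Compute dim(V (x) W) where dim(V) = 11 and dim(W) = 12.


The dimension of a tensor product is the product of dimensions.
dim(V) = 11, dim(W) = 12
dim(V (x) W) = 11 * 12 = 132

132


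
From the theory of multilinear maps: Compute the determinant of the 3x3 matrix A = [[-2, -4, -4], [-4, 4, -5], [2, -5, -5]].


Expanding along the first row, det(A) = a11*M_11 - a12*M_12 + a13*M_13, where M_1j is the (1,j) minor.
Minor M_11 = 4*-5 - -5*-5 = -45
Minor M_12 = -4*-5 - -5*2 = 30
Minor M_13 = -4*-5 - 4*2 = 12
det = -2*(-45) - -4*(30) + -4*(12)
    = 90 - -120 + -48
    = 162

162


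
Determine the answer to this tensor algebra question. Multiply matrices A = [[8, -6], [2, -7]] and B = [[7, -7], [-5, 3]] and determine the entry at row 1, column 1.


(AB)_{ij} = sum_k A_{ik} B_{kj}.
For i=1, j=1:
A_{11} * B_{11} = 8 * 7 = 56
A_{12} * B_{21} = -6 * -5 = 30
Sum = 56 + 30 = 86

86


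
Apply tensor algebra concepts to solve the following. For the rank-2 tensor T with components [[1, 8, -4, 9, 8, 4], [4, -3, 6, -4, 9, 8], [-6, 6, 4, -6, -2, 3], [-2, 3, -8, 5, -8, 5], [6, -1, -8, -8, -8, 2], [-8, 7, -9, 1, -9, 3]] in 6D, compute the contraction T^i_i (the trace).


The contraction (trace) of a rank-2 tensor is the sum of its diagonal elements.
Diagonal entries: A[1,1] = 1, A[2,2] = -3, A[3,3] = 4, A[4,4] = 5, A[5,5] = -8, A[6,6] = 3
Tr(A) = 1 + -3 + 4 + 5 + -8 + 3 = 2

2


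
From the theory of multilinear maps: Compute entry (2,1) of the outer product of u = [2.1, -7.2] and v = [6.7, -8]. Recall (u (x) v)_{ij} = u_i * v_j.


The outer product entry T_{ij} = u_i * v_j.
We need i=2, j=1.
u_2 = -7.2, v_1 = 6.7
T_{2,1} = -7.2 * 6.7 = -48.24

-48.24


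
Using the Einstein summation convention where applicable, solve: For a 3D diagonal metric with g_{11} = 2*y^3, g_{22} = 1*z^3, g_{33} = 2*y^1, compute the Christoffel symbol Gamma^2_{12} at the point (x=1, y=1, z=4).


For a diagonal metric, Gamma^k_{ij} = (1/2) g^{kk} (dg_{ik}/dx_j + dg_{jk}/dx_i - dg_{ij}/dx_k).
The metric is diagonal, so g_{ab} = 0 for a != b.
At the given point: g_{11} = 2, g_{22} = 64, g_{33} = 2
g^{22} = 1/64
dg_{12}/dx_2 = 0 (off-diagonal)
dg_{22}/dx_1 = dg_{22}/dx_1 = 0
dg_{12}/dx_2 = 0 (off-diagonal)
Numerator = 0 + 0 - 0 = 0
Gamma^2_{12} = 0 / (2 * 64) = 0

0


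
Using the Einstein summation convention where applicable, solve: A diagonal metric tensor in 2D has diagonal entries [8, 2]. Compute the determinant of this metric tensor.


For a diagonal metric, the determinant is the product of diagonal entries.
Diagonal entries: 8, 2
det(g) = 8 * 2 = 16

16


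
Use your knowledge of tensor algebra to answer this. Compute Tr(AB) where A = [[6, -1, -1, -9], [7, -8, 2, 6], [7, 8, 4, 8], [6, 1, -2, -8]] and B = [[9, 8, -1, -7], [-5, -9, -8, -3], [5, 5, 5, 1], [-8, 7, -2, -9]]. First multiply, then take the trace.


Tr(AB) = sum_i (AB)_{ii} where (AB)_{ii} = sum_k A_{ik} B_{ki}.
(AB)_{11} = 6*9 + -1*-5 + -1*5 + -9*-8 = 126
(AB)_{22} = 7*8 + -8*-9 + 2*5 + 6*7 = 180
(AB)_{33} = 7*-1 + 8*-8 + 4*5 + 8*-2 = -67
(AB)_{44} = 6*-7 + 1*-3 + -2*1 + -8*-9 = 25
Tr(AB) = 126 + 180 + -67 + 25 = 264

264


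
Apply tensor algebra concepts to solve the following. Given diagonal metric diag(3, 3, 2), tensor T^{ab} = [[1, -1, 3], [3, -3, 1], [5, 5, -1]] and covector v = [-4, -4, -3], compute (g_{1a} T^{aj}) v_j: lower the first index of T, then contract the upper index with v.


Step 1: lower the first index. For a diagonal metric, g_{ia} T^{aj} = g_{ii} T^{ij} (no sum on i).
g_{11} = 3
S_1{}^1 = 3 * T^{11} = 3 * 1 = 3
S_1{}^2 = 3 * T^{12} = 3 * -1 = -3
S_1{}^3 = 3 * T^{13} = 3 * 3 = 9
Step 2: contract S_1{}^j with v_j.
S_1{}^1 * v_1 = 3 * -4 = -12
S_1{}^2 * v_2 = -3 * -4 = 12
S_1{}^3 * v_3 = 9 * -3 = -27
Result = -12 + 12 + -27 = -27

-27


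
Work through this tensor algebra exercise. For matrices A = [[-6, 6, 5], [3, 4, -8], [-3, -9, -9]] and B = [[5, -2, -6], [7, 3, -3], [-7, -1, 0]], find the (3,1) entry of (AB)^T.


(AB)^T_{ij} = (AB)_{ji} = sum_k A_{jk} B_{ki}.
For i=3, j=1 we need (AB)_{13}:
A_{11} * B_{13} = -6 * -6 = 36
A_{12} * B_{23} = 6 * -3 = -18
A_{13} * B_{33} = 5 * 0 = 0
Sum = 36 + -18 + 0 = 18

18


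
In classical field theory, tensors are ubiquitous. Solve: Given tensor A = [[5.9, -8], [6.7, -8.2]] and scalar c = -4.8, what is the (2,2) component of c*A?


Scalar multiplication: (cA)_{ij} = c * A_{ij}.
c = -4.8
A_{22} = -8.2
(cA)_{22} = -4.8 * -8.2 = 39.36

39.36


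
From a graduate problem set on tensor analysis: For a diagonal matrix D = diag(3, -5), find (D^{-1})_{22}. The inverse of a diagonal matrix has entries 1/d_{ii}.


For a diagonal matrix, the inverse has entries (D^{-1})_{ii} = 1/d_{ii}.
The diagonal entries are: d_{11} = 3, d_{22} = -5
We need (D^{-1})_{22} = 1/d_{22} = 1/-5 = -1/5

-1/5


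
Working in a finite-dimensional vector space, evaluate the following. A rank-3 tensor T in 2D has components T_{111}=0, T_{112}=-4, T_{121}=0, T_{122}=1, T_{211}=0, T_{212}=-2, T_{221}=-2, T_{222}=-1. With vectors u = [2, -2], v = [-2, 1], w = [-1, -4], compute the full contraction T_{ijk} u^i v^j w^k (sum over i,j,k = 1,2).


S = sum over i,j,k of T_{ijk} u_i v_j w_k. Expanding all 8 terms:
T_{111}*u_1*v_1*w_1 = 0*2*-2*-1 = 0  (running total: 0)
T_{112}*u_1*v_1*w_2 = -4*2*-2*-4 = -64  (running total: -64)
T_{121}*u_1*v_2*w_1 = 0*2*1*-1 = 0  (running total: -64)
T_{122}*u_1*v_2*w_2 = 1*2*1*-4 = -8  (running total: -72)
T_{211}*u_2*v_1*w_1 = 0*-2*-2*-1 = 0  (running total: -72)
T_{212}*u_2*v_1*w_2 = -2*-2*-2*-4 = 32  (running total: -40)
T_{221}*u_2*v_2*w_1 = -2*-2*1*-1 = -4  (running total: -44)
T_{222}*u_2*v_2*w_2 = -1*-2*1*-4 = -8  (running total: -52)
S = -52

-52


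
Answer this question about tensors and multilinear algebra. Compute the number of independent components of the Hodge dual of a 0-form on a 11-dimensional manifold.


The Hodge dual of a p-form on an n-dimensional manifold is an (n-p)-form.
n = 11, p = 0, so dual degree = 11 - 0 = 11
The number of components is C(n, n-p) = C(11, 11) = 1

1


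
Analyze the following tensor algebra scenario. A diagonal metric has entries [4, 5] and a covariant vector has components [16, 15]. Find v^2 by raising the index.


To raise an index with a diagonal metric: v^i = v_i / g_{ii}.
For index 2: v_2 = 15, g_{22} = 5
v^2 = 15 / 5 = 3

3


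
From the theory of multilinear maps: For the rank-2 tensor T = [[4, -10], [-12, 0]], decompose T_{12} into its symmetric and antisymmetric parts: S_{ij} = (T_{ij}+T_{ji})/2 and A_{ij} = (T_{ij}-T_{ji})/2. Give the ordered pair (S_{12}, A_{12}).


T_{12} = -10
T_{21} = -12
S_{12} = (-10 + -12)/2 = -22/2 = -11
A_{12} = (-10 - -12)/2 = 2/2 = 1
Check: S + A = -11 + 1 = -10 = T_{12}.

(-11, 1)


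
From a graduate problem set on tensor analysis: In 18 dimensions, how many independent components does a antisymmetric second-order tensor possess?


A antisymmetric rank-2 tensor in d dimensions has d(d-1)/2 independent components.
d = 18
d(d-1)/2 = 18 * 17 / 2 = 306 / 2 = 153

153


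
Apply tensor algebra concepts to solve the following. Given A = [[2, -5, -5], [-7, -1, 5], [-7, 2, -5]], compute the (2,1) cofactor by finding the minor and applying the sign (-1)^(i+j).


To find cofactor C_{21}, delete row 2 and column 1.
The resulting 2x2 submatrix is: [[-5, -5], [2, -5]]
Minor M_{21} = -5*-5 - -5*2
  = 25 - -10 = 35
Sign = (-1)^(2+1) = (-1)^3 = -1
Cofactor C_{21} = -1 * 35 = -35

-35


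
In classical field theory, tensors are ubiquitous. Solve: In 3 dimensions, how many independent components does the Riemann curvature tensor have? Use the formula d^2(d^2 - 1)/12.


The Riemann tensor in d dimensions has d^2(d^2 - 1)/12 independent components.
d = 3, so d^2 = 9
d^2 - 1 = 8
d^2(d^2 - 1) = 9 * 8 = 72
Divide by 12: 72 / 12 = 6

6


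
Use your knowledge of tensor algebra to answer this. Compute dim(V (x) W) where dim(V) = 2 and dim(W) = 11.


The dimension of a tensor product is the product of dimensions.
dim(V) = 2, dim(W) = 11
dim(V (x) W) = 2 * 11 = 22

22


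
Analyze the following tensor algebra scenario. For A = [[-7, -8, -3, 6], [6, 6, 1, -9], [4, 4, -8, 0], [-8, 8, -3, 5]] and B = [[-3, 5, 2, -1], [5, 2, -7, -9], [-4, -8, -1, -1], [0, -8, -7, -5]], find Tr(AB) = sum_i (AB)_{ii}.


Tr(AB) = sum_i (AB)_{ii} where (AB)_{ii} = sum_k A_{ik} B_{ki}.
(AB)_{11} = -7*-3 + -8*5 + -3*-4 + 6*0 = -7
(AB)_{22} = 6*5 + 6*2 + 1*-8 + -9*-8 = 106
(AB)_{33} = 4*2 + 4*-7 + -8*-1 + 0*-7 = -12
(AB)_{44} = -8*-1 + 8*-9 + -3*-1 + 5*-5 = -86
Tr(AB) = -7 + 106 + -12 + -86 = 1

1


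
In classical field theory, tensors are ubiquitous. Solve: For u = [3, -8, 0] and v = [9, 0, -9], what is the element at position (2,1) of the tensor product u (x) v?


The outer product entry T_{ij} = u_i * v_j.
We need i=2, j=1.
u_2 = -8, v_1 = 9
T_{2,1} = -8 * 9 = -72

-72


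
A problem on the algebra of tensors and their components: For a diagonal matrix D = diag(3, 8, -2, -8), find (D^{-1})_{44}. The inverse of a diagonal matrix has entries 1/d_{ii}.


For a diagonal matrix, the inverse has entries (D^{-1})_{ii} = 1/d_{ii}.
The diagonal entries are: d_{11} = 3, d_{22} = 8, d_{33} = -2, d_{44} = -8
We need (D^{-1})_{44} = 1/d_{44} = 1/-8 = -1/8

-1/8


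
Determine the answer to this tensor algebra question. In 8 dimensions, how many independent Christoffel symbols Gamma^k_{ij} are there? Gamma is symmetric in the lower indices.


Christoffel symbols Gamma^k_{ij} are symmetric in i,j, so there are d * d(d+1)/2 independent symbols.
d = 8
d(d+1)/2 = 8 * 9 / 2 = 36
Total = 8 * 36 = 288

288


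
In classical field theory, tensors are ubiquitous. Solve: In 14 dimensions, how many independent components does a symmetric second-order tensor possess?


A symmetric rank-2 tensor in d dimensions has d(d+1)/2 independent components.
d = 14
d(d+1)/2 = 14 * 15 / 2 = 210 / 2 = 105

105


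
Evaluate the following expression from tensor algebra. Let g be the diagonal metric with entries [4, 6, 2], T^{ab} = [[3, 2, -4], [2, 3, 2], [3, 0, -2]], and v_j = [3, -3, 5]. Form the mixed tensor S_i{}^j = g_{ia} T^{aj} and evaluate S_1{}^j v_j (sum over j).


Step 1: lower the first index. For a diagonal metric, g_{ia} T^{aj} = g_{ii} T^{ij} (no sum on i).
g_{11} = 4
S_1{}^1 = 4 * T^{11} = 4 * 3 = 12
S_1{}^2 = 4 * T^{12} = 4 * 2 = 8
S_1{}^3 = 4 * T^{13} = 4 * -4 = -16
Step 2: contract S_1{}^j with v_j.
S_1{}^1 * v_1 = 12 * 3 = 36
S_1{}^2 * v_2 = 8 * -3 = -24
S_1{}^3 * v_3 = -16 * 5 = -80
Result = 36 + -24 + -80 = -68

-68


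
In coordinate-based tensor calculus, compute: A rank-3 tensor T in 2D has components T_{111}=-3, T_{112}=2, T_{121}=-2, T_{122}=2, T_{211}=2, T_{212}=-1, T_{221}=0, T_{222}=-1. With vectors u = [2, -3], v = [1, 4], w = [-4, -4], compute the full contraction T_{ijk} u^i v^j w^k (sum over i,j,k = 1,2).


S = sum over i,j,k of T_{ijk} u_i v_j w_k. Expanding all 8 terms:
T_{111}*u_1*v_1*w_1 = -3*2*1*-4 = 24  (running total: 24)
T_{112}*u_1*v_1*w_2 = 2*2*1*-4 = -16  (running total: 8)
T_{121}*u_1*v_2*w_1 = -2*2*4*-4 = 64  (running total: 72)
T_{122}*u_1*v_2*w_2 = 2*2*4*-4 = -64  (running total: 8)
T_{211}*u_2*v_1*w_1 = 2*-3*1*-4 = 24  (running total: 32)
T_{212}*u_2*v_1*w_2 = -1*-3*1*-4 = -12  (running total: 20)
T_{221}*u_2*v_2*w_1 = 0*-3*4*-4 = 0  (running total: 20)
T_{222}*u_2*v_2*w_2 = -1*-3*4*-4 = -48  (running total: -28)
S = -28

-28


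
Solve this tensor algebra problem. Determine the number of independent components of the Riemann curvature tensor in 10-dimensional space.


The Riemann tensor in d dimensions has d^2(d^2 - 1)/12 independent components.
d = 10, so d^2 = 100
d^2 - 1 = 99
d^2(d^2 - 1) = 100 * 99 = 9900
Divide by 12: 9900 / 12 = 825

825


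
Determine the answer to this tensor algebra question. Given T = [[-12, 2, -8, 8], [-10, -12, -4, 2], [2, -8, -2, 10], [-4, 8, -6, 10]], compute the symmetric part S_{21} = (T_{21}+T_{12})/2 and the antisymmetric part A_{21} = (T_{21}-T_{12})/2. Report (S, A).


T_{21} = -10
T_{12} = 2
S_{21} = (-10 + 2)/2 = -8/2 = -4
A_{21} = (-10 - 2)/2 = -12/2 = -6
Check: S + A = -4 + -6 = -10 = T_{21}.

(-4, -6)


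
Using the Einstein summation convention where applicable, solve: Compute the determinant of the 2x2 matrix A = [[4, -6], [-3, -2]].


For a 2x2 matrix [[a, b], [c, d]], det = a*d - b*c.
a = 4, b = -6, c = -3, d = -2
a*d = 4 * -2 = -8
b*c = -6 * -3 = 18
det = -8 - 18 = -26

-26


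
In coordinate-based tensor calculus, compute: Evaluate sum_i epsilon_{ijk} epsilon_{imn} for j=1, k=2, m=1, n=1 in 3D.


Using the identity: epsilon_{ijk} epsilon_{imn} = delta_{jm} delta_{kn} - delta_{jn} delta_{km}.
delta_{11} = 1
delta_{21} = 0
delta_{11} = 1
delta_{21} = 0
Result = 1 * 0 - 1 * 0 = 0 - 0 = 0

0


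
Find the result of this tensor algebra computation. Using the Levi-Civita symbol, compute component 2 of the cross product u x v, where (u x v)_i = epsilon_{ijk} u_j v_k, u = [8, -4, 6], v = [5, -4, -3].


(u x v)_2 = sum_{j,k} epsilon_{2jk} u_j v_k. Only permutations of (1,2,3) contribute; the two non-zero terms are:
eps_{213} u_1 v_3 = -1 * 8 * -3 = 24
eps_{231} u_3 v_1 = 1 * 6 * 5 = 30
(u x v)_2 = 54

54


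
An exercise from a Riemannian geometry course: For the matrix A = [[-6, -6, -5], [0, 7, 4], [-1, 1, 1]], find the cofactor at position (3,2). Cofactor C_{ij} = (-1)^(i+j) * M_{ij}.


To find cofactor C_{32}, delete row 3 and column 2.
The resulting 2x2 submatrix is: [[-6, -5], [0, 4]]
Minor M_{32} = -6*4 - -5*0
  = -24 - 0 = -24
Sign = (-1)^(3+2) = (-1)^5 = -1
Cofactor C_{32} = -1 * -24 = 24

24


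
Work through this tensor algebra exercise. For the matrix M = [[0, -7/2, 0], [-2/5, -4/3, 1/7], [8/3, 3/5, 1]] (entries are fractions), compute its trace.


The trace is the sum of diagonal entries.
Diagonal: M[1,1] = 0, M[2,2] = -4/3, M[3,3] = 1
Tr(M) = 0 + -4/3 + 1
Computing step by step:
After adding M[1,1]: 0
After adding M[2,2]: -4/3
After adding M[3,3]: -1/3
Tr(M) = -1/3

-1/3


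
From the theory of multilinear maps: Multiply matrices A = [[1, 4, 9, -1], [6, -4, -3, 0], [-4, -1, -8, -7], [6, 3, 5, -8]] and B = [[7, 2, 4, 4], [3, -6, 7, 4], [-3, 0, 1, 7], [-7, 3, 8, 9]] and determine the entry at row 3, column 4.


(AB)_{ij} = sum_k A_{ik} B_{kj}.
For i=3, j=4:
A_{31} * B_{14} = -4 * 4 = -16
A_{32} * B_{24} = -1 * 4 = -4
A_{33} * B_{34} = -8 * 7 = -56
A_{34} * B_{44} = -7 * 9 = -63
Sum = -16 + -4 + -56 + -63 = -139

-139


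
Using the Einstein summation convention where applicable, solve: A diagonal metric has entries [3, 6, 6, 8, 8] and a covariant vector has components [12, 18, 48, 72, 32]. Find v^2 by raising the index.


To raise an index with a diagonal metric: v^i = v_i / g_{ii}.
For index 2: v_2 = 18, g_{22} = 6
v^2 = 18 / 6 = 3

3


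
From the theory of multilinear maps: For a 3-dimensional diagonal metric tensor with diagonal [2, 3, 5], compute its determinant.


For a diagonal metric, the determinant is the product of diagonal entries.
Diagonal entries: 2, 3, 5
det(g) = 2 * 3 * 5 = 30

30


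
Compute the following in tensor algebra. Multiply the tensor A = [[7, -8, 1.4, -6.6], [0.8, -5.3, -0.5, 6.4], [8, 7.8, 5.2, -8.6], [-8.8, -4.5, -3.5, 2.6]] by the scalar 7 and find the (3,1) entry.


Scalar multiplication: (cA)_{ij} = c * A_{ij}.
c = 7
A_{31} = 8
(cA)_{31} = 7 * 8 = 56

56


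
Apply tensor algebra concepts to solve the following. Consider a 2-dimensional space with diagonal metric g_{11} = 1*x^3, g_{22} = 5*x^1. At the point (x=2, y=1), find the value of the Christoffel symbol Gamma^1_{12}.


For a diagonal metric, Gamma^k_{ij} = (1/2) g^{kk} (dg_{ik}/dx_j + dg_{jk}/dx_i - dg_{ij}/dx_k).
The metric is diagonal, so g_{ab} = 0 for a != b.
At the given point: g_{11} = 8, g_{22} = 10
g^{11} = 1/8
dg_{11}/dx_2 = dg_{11}/dx_2 = 0
dg_{21}/dx_1 = 0 (off-diagonal)
dg_{12}/dx_1 = 0 (off-diagonal)
Numerator = 0 + 0 - 0 = 0
Gamma^1_{12} = 0 / (2 * 8) = 0

0


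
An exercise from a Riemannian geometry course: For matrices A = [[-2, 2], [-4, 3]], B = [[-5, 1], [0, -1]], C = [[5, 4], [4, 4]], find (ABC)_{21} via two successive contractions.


(ABC)_{21} = sum_m (AB)_{2m} C_{m1}. First compute row 2 of AB.
(AB)_{21} = -4*-5 + 3*0 = 20
(AB)_{22} = -4*1 + 3*-1 = -7
Now contract with column 1 of C:
(AB)_{21} * C_{11} = 20 * 5 = 100
(AB)_{22} * C_{21} = -7 * 4 = -28
(ABC)_{21} = 100 + -28 = 72

72


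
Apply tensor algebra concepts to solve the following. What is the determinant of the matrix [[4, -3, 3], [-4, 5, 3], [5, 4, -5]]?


Expanding along the first row, det(A) = a11*M_11 - a12*M_12 + a13*M_13, where M_1j is the (1,j) minor.
Minor M_11 = 5*-5 - 3*4 = -37
Minor M_12 = -4*-5 - 3*5 = 5
Minor M_13 = -4*4 - 5*5 = -41
det = 4*(-37) - -3*(5) + 3*(-41)
    = -148 - -15 + -123
    = -256

-256


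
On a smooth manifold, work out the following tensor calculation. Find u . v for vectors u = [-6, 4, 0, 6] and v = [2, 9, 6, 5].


The inner product u . v = sum of u_i * v_i.
Term-by-term: -6 * 2, 4 * 9, 0 * 6, 6 * 5
Products: -12, 36, 0, 30
Sum = -12 + 36 + 0 + 30 = 54

54


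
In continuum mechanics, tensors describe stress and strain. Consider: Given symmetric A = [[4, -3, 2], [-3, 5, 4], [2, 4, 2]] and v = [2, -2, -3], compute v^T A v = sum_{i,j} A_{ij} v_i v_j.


First compute Av:
(Av)_1 = 4*2 + -3*-2 + 2*-3 = 8
(Av)_2 = -3*2 + 5*-2 + 4*-3 = -28
(Av)_3 = 2*2 + 4*-2 + 2*-3 = -10
Av = [8, -28, -10]
Then v^T (Av) = 2*8 + -2*-28 + -3*-10
= 16 + 56 + 30 = 102

102


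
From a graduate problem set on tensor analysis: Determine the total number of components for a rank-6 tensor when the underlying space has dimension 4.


The number of components of a rank-r tensor in d dimensions is d^r.
Here d = 4 and r = 6.
4^6 = 4096

4096


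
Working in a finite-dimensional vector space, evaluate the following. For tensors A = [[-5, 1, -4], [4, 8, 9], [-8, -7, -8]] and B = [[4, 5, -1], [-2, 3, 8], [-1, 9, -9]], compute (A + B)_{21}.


Tensor addition is component-wise: (A + B)_{ij} = A_{ij} + B_{ij}.
A_{21} = 4
B_{21} = -2
(A + B)_{21} = 4 + -2 = 2

2


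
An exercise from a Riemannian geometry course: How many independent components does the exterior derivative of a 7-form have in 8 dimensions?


The exterior derivative of a p-form is a (p+1)-form.
Its number of independent components is C(n, p+1).
n = 8, p+1 = 8
C(8, 8) = 1

1


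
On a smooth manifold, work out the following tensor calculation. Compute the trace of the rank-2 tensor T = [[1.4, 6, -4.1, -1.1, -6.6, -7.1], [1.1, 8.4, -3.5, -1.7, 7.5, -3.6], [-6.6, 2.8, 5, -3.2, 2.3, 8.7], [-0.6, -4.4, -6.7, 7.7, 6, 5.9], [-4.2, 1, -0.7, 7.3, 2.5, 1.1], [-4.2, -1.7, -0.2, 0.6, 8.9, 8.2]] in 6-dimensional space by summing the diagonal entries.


The contraction (trace) of a rank-2 tensor is the sum of its diagonal elements.
Diagonal entries: A[1,1] = 1.4, A[2,2] = 8.4, A[3,3] = 5, A[4,4] = 7.7, A[5,5] = 2.5, A[6,6] = 8.2
Tr(A) = 1.4 + 8.4 + 5 + 7.7 + 2.5 + 8.2 = 33.2

33.2


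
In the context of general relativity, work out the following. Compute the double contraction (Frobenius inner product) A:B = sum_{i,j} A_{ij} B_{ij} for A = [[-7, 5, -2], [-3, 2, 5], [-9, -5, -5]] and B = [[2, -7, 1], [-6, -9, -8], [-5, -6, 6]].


A:B = sum over all i,j of A_{ij} * B_{ij}.
Row 1: -7*2=-14, 5*-7=-35, -2*1=-2 => row sum = -51
Row 2: -3*-6=18, 2*-9=-18, 5*-8=-40 => row sum = -40
Row 3: -9*-5=45, -5*-6=30, -5*6=-30 => row sum = 45
Total = -51 + -40 + 45 = -46

-46


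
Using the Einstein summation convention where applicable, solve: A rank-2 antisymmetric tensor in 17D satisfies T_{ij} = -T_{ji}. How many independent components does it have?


An antisymmetric rank-2 tensor satisfies A_{ij} = -A_{ji}, so diagonal entries are zero.
The independent components are the upper-triangular entries: C(n, 2) = n(n-1)/2.
n = 17
C(17, 2) = 17 * 16 / 2 = 272 / 2 = 136

136


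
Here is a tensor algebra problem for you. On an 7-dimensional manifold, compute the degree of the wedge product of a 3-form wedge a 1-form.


The degree of a wedge product is the sum of the degrees of the individual forms.
Degrees: 3, 1
Total degree = 3 + 1 = 4

4


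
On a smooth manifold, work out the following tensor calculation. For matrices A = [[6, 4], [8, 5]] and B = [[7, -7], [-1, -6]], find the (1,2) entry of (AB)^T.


(AB)^T_{ij} = (AB)_{ji} = sum_k A_{jk} B_{ki}.
For i=1, j=2 we need (AB)_{21}:
A_{21} * B_{11} = 8 * 7 = 56
A_{22} * B_{21} = 5 * -1 = -5
Sum = 56 + -5 = 51

51


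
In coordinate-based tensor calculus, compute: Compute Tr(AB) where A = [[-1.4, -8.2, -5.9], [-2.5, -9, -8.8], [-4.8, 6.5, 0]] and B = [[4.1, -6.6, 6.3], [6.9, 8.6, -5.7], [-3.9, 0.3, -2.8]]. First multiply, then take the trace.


Tr(AB) = sum_i (AB)_{ii} where (AB)_{ii} = sum_k A_{ik} B_{ki}.
(AB)_{11} = -1.4*4.1 + -8.2*6.9 + -5.9*-3.9 = -39.31
(AB)_{22} = -2.5*-6.6 + -9*8.6 + -8.8*0.3 = -63.54
(AB)_{33} = -4.8*6.3 + 6.5*-5.7 + 0*-2.8 = -67.29
Tr(AB) = -39.31 + -63.54 + -67.29 = -170.14

-170.14


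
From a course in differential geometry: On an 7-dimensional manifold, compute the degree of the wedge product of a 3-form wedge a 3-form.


The degree of a wedge product is the sum of the degrees of the individual forms.
Degrees: 3, 3
Total degree = 3 + 3 = 6

6


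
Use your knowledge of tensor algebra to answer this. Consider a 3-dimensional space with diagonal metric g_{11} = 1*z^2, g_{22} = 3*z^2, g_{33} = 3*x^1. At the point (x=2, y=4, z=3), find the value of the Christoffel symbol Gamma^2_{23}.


For a diagonal metric, Gamma^k_{ij} = (1/2) g^{kk} (dg_{ik}/dx_j + dg_{jk}/dx_i - dg_{ij}/dx_k).
The metric is diagonal, so g_{ab} = 0 for a != b.
At the given point: g_{11} = 9, g_{22} = 27, g_{33} = 6
g^{22} = 1/27
dg_{22}/dx_3 = dg_{22}/dx_3 = 18
dg_{32}/dx_2 = 0 (off-diagonal)
dg_{23}/dx_2 = 0 (off-diagonal)
Numerator = 18 + 0 - 0 = 18
Gamma^2_{23} = 18 / (2 * 27) = 1/3

1/3


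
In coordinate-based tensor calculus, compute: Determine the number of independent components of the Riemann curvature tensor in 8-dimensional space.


The Riemann tensor in d dimensions has d^2(d^2 - 1)/12 independent components.
d = 8, so d^2 = 64
d^2 - 1 = 63
d^2(d^2 - 1) = 64 * 63 = 4032
Divide by 12: 4032 / 12 = 336

336


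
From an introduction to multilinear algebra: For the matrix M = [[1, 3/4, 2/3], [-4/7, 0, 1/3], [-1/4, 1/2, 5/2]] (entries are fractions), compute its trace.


The trace is the sum of diagonal entries.
Diagonal: M[1,1] = 1, M[2,2] = 0, M[3,3] = 5/2
Tr(M) = 1 + 0 + 5/2
Computing step by step:
After adding M[1,1]: 1
After adding M[2,2]: 1
After adding M[3,3]: 7/2
Tr(M) = 7/2

7/2


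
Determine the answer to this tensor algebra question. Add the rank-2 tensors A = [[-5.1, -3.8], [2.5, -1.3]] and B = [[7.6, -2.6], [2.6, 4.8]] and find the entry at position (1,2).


Tensor addition is component-wise: (A + B)_{ij} = A_{ij} + B_{ij}.
A_{12} = -3.8
B_{12} = -2.6
(A + B)_{12} = -3.8 + -2.6 = -6.4

-6.4


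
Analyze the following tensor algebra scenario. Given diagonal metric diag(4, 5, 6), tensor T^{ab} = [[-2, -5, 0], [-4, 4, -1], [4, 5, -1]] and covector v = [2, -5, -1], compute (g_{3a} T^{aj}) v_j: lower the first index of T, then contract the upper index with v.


Step 1: lower the first index. For a diagonal metric, g_{ia} T^{aj} = g_{ii} T^{ij} (no sum on i).
g_{33} = 6
S_3{}^1 = 6 * T^{31} = 6 * 4 = 24
S_3{}^2 = 6 * T^{32} = 6 * 5 = 30
S_3{}^3 = 6 * T^{33} = 6 * -1 = -6
Step 2: contract S_3{}^j with v_j.
S_3{}^1 * v_1 = 24 * 2 = 48
S_3{}^2 * v_2 = 30 * -5 = -150
S_3{}^3 * v_3 = -6 * -1 = 6
Result = 48 + -150 + 6 = -96

-96


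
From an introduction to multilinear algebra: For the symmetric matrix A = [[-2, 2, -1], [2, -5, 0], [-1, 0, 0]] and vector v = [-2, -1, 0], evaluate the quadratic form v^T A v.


First compute Av:
(Av)_1 = -2*-2 + 2*-1 + -1*0 = 2
(Av)_2 = 2*-2 + -5*-1 + 0*0 = 1
(Av)_3 = -1*-2 + 0*-1 + 0*0 = 2
Av = [2, 1, 2]
Then v^T (Av) = -2*2 + -1*1 + 0*2
= -4 + -1 + 0 = -5

-5


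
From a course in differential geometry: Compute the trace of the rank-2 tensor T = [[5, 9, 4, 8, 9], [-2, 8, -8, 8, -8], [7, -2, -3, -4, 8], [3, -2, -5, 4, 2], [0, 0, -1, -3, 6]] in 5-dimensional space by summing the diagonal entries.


The contraction (trace) of a rank-2 tensor is the sum of its diagonal elements.
Diagonal entries: A[1,1] = 5, A[2,2] = 8, A[3,3] = -3, A[4,4] = 4, A[5,5] = 6
Tr(A) = 5 + 8 + -3 + 4 + 6 = 20

20


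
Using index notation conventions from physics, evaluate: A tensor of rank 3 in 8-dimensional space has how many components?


The number of components of a rank-r tensor in d dimensions is d^r.
Here d = 8 and r = 3.
8^3 = 512

512


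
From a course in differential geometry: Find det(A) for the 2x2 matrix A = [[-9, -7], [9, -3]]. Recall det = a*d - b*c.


For a 2x2 matrix [[a, b], [c, d]], det = a*d - b*c.
a = -9, b = -7, c = 9, d = -3
a*d = -9 * -3 = 27
b*c = -7 * 9 = -63
det = 27 - -63 = 90

90


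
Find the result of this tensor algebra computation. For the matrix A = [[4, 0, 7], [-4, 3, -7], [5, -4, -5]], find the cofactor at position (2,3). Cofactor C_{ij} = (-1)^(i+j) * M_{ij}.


To find cofactor C_{23}, delete row 2 and column 3.
The resulting 2x2 submatrix is: [[4, 0], [5, -4]]
Minor M_{23} = 4*-4 - 0*5
  = -16 - 0 = -16
Sign = (-1)^(2+3) = (-1)^5 = -1
Cofactor C_{23} = -1 * -16 = 16

16


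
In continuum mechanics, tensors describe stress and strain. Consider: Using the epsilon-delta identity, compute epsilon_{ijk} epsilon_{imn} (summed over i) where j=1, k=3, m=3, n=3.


Using the identity: epsilon_{ijk} epsilon_{imn} = delta_{jm} delta_{kn} - delta_{jn} delta_{km}.
delta_{13} = 0
delta_{33} = 1
delta_{13} = 0
delta_{33} = 1
Result = 0 * 1 - 0 * 1 = 0 - 0 = 0

0


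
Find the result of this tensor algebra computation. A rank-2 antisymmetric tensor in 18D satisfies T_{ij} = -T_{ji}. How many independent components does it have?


An antisymmetric rank-2 tensor satisfies A_{ij} = -A_{ji}, so diagonal entries are zero.
The independent components are the upper-triangular entries: C(n, 2) = n(n-1)/2.
n = 18
C(18, 2) = 18 * 17 / 2 = 306 / 2 = 153

153


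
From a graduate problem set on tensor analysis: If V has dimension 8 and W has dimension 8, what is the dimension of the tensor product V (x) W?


The dimension of a tensor product is the product of dimensions.
dim(V) = 8, dim(W) = 8
dim(V (x) W) = 8 * 8 = 64

64


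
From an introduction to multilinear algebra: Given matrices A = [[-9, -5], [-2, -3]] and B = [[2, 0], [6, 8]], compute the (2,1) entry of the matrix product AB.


(AB)_{ij} = sum_k A_{ik} B_{kj}.
For i=2, j=1:
A_{21} * B_{11} = -2 * 2 = -4
A_{22} * B_{21} = -3 * 6 = -18
Sum = -4 + -18 = -22

-22


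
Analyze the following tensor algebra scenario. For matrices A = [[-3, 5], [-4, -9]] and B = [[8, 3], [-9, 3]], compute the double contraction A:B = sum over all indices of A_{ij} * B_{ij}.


A:B = sum over all i,j of A_{ij} * B_{ij}.
Row 1: -3*8=-24, 5*3=15 => row sum = -9
Row 2: -4*-9=36, -9*3=-27 => row sum = 9
Total = -9 + 9 = 0

0


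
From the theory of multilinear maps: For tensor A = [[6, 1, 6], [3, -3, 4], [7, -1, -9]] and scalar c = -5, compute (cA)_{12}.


Scalar multiplication: (cA)_{ij} = c * A_{ij}.
c = -5
A_{12} = 1
(cA)_{12} = -5 * 1 = -5

-5


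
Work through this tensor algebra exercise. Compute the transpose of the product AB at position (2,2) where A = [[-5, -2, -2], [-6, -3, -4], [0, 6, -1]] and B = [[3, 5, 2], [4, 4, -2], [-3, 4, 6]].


(AB)^T_{ij} = (AB)_{ji} = sum_k A_{jk} B_{ki}.
For i=2, j=2 we need (AB)_{22}:
A_{21} * B_{12} = -6 * 5 = -30
A_{22} * B_{22} = -3 * 4 = -12
A_{23} * B_{32} = -4 * 4 = -16
Sum = -30 + -12 + -16 = -58

-58


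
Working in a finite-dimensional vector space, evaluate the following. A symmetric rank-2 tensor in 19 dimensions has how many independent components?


A symmetric rank-2 tensor in d dimensions has d(d+1)/2 independent components.
d = 19
d(d+1)/2 = 19 * 20 / 2 = 380 / 2 = 190

190


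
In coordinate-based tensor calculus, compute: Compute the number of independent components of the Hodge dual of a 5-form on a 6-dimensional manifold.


The Hodge dual of a p-form on an n-dimensional manifold is an (n-p)-form.
n = 6, p = 5, so dual degree = 6 - 5 = 1
The number of components is C(n, n-p) = C(6, 1) = 6

6


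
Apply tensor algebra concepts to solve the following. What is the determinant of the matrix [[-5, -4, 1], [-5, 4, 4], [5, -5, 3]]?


Expanding along the first row, det(A) = a11*M_11 - a12*M_12 + a13*M_13, where M_1j is the (1,j) minor.
Minor M_11 = 4*3 - 4*-5 = 32
Minor M_12 = -5*3 - 4*5 = -35
Minor M_13 = -5*-5 - 4*5 = 5
det = -5*(32) - -4*(-35) + 1*(5)
    = -160 - 140 + 5
    = -295

-295


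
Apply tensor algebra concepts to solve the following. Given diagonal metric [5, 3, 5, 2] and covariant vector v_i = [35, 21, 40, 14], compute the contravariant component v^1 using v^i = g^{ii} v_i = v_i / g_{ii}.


To raise an index with a diagonal metric: v^i = v_i / g_{ii}.
For index 1: v_1 = 35, g_{11} = 5
v^1 = 35 / 5 = 7

7


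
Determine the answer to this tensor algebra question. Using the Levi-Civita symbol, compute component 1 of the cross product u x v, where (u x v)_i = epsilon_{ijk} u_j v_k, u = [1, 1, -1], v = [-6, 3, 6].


(u x v)_1 = sum_{j,k} epsilon_{1jk} u_j v_k. Only permutations of (1,2,3) contribute; the two non-zero terms are:
eps_{123} u_2 v_3 = 1 * 1 * 6 = 6
eps_{132} u_3 v_2 = -1 * -1 * 3 = 3
(u x v)_1 = 9

9


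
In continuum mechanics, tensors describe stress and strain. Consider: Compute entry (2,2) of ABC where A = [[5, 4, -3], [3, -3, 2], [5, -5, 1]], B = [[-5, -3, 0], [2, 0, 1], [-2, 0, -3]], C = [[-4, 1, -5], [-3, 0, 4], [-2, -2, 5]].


(ABC)_{22} = sum_m (AB)_{2m} C_{m2}. First compute row 2 of AB.
(AB)_{21} = 3*-5 + -3*2 + 2*-2 = -25
(AB)_{22} = 3*-3 + -3*0 + 2*0 = -9
(AB)_{23} = 3*0 + -3*1 + 2*-3 = -9
Now contract with column 2 of C:
(AB)_{21} * C_{12} = -25 * 1 = -25
(AB)_{22} * C_{22} = -9 * 0 = 0
(AB)_{23} * C_{32} = -9 * -2 = 18
(ABC)_{22} = -25 + 0 + 18 = -7

-7


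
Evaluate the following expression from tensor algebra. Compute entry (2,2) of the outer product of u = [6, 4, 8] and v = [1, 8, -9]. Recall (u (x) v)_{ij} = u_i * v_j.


The outer product entry T_{ij} = u_i * v_j.
We need i=2, j=2.
u_2 = 4, v_2 = 8
T_{2,2} = 4 * 8 = 32

32


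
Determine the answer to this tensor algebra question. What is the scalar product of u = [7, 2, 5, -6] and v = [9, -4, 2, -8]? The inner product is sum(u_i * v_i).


The inner product u . v = sum of u_i * v_i.
Term-by-term: 7 * 9, 2 * -4, 5 * 2, -6 * -8
Products: 63, -8, 10, 48
Sum = 63 + -8 + 10 + 48 = 113

113


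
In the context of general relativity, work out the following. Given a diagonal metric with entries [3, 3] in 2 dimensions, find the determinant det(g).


For a diagonal metric, the determinant is the product of diagonal entries.
Diagonal entries: 3, 3
det(g) = 3 * 3 = 9

9


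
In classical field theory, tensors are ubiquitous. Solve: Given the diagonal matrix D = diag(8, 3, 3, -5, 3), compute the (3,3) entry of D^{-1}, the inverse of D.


For a diagonal matrix, the inverse has entries (D^{-1})_{ii} = 1/d_{ii}.
The diagonal entries are: d_{11} = 8, d_{22} = 3, d_{33} = 3, d_{44} = -5, d_{55} = 3
We need (D^{-1})_{33} = 1/d_{33} = 1/3 = 1/3

1/3


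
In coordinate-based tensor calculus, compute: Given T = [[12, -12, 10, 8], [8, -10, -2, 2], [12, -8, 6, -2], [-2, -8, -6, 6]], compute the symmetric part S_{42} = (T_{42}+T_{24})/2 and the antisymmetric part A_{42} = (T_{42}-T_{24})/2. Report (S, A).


T_{42} = -8
T_{24} = 2
S_{42} = (-8 + 2)/2 = -6/2 = -3
A_{42} = (-8 - 2)/2 = -10/2 = -5
Check: S + A = -3 + -5 = -8 = T_{42}.

(-3, -5)


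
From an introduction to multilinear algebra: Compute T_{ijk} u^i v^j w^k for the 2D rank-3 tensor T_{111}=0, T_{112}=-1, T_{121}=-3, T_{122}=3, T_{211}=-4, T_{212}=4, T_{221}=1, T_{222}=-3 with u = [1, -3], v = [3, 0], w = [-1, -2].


S = sum over i,j,k of T_{ijk} u_i v_j w_k. Expanding all 8 terms:
T_{111}*u_1*v_1*w_1 = 0*1*3*-1 = 0  (running total: 0)
T_{112}*u_1*v_1*w_2 = -1*1*3*-2 = 6  (running total: 6)
T_{121}*u_1*v_2*w_1 = -3*1*0*-1 = 0  (running total: 6)
T_{122}*u_1*v_2*w_2 = 3*1*0*-2 = 0  (running total: 6)
T_{211}*u_2*v_1*w_1 = -4*-3*3*-1 = -36  (running total: -30)
T_{212}*u_2*v_1*w_2 = 4*-3*3*-2 = 72  (running total: 42)
T_{221}*u_2*v_2*w_1 = 1*-3*0*-1 = 0  (running total: 42)
T_{222}*u_2*v_2*w_2 = -3*-3*0*-2 = 0  (running total: 42)
S = 42

42


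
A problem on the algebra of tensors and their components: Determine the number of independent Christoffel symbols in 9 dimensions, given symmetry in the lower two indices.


Christoffel symbols Gamma^k_{ij} are symmetric in i,j, so there are d * d(d+1)/2 independent symbols.
d = 9
d(d+1)/2 = 9 * 10 / 2 = 45
Total = 9 * 45 = 405

405


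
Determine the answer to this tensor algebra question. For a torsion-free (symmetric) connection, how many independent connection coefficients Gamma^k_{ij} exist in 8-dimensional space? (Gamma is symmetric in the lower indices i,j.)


Christoffel symbols Gamma^k_{ij} are symmetric in i,j, so there are d * d(d+1)/2 independent symbols.
d = 8
d(d+1)/2 = 8 * 9 / 2 = 36
Total = 8 * 36 = 288

288


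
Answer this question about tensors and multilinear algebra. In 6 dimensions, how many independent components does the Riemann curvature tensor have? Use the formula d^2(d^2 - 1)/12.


The Riemann tensor in d dimensions has d^2(d^2 - 1)/12 independent components.
d = 6, so d^2 = 36
d^2 - 1 = 35
d^2(d^2 - 1) = 36 * 35 = 1260
Divide by 12: 1260 / 12 = 105

105


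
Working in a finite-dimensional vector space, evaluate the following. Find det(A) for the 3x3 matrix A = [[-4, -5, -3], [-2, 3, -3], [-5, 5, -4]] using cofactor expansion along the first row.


Expanding along the first row, det(A) = a11*M_11 - a12*M_12 + a13*M_13, where M_1j is the (1,j) minor.
Minor M_11 = 3*-4 - -3*5 = 3
Minor M_12 = -2*-4 - -3*-5 = -7
Minor M_13 = -2*5 - 3*-5 = 5
det = -4*(3) - -5*(-7) + -3*(5)
    = -12 - 35 + -15
    = -62

-62


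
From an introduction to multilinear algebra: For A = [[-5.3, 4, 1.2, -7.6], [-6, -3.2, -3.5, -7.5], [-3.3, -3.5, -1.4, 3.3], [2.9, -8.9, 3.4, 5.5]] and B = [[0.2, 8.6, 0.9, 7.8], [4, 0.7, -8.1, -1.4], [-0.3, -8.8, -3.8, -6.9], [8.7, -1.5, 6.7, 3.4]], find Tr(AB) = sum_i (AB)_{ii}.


Tr(AB) = sum_i (AB)_{ii} where (AB)_{ii} = sum_k A_{ik} B_{ki}.
(AB)_{11} = -5.3*0.2 + 4*4 + 1.2*-0.3 + -7.6*8.7 = -51.54
(AB)_{22} = -6*8.6 + -3.2*0.7 + -3.5*-8.8 + -7.5*-1.5 = -11.79
(AB)_{33} = -3.3*0.9 + -3.5*-8.1 + -1.4*-3.8 + 3.3*6.7 = 52.81
(AB)_{44} = 2.9*7.8 + -8.9*-1.4 + 3.4*-6.9 + 5.5*3.4 = 30.32
Tr(AB) = -51.54 + -11.79 + 52.81 + 30.32 = 19.8

19.8


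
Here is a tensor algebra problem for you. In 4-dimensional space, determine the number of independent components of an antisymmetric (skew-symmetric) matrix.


An antisymmetric rank-2 tensor satisfies A_{ij} = -A_{ji}, so diagonal entries are zero.
The independent components are the upper-triangular entries: C(n, 2) = n(n-1)/2.
n = 4
C(4, 2) = 4 * 3 / 2 = 12 / 2 = 6

6


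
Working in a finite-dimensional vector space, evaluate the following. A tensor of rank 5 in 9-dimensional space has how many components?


The number of components of a rank-r tensor in d dimensions is d^r.
Here d = 9 and r = 5.
9^5 = 59049

59049
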